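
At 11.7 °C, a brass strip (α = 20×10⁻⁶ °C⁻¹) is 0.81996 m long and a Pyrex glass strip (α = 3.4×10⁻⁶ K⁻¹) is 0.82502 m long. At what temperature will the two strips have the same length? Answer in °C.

L₁(1 + α₁ΔT) = L₂(1 + α₂ΔT) ⇒ ΔT = (L₂ − L₁)/(α₁L₁ − α₂L₂)
L₂ − L₁ = 0.82502 − 0.81996 = 5.06×10⁻³ m
α₁L₁ − α₂L₂ = 20×10⁻⁶×0.81996 − 3.4×10⁻⁶×0.82502 = 1.3594132×10⁻⁵ m/K
ΔT = 5.06×10⁻³ / 1.3594132×10⁻⁵ = 372.219 K
T = 11.7 + 372.219 = 383.919 °C

T = 383.9 °C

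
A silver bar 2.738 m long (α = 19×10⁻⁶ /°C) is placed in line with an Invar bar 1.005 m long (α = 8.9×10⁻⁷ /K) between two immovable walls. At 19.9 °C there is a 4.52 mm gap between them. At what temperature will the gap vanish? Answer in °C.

T = 105 °C

α₁L₁ = 5.2022×10⁻⁵ m/K, α₂L₂ = 8.9445×10⁻⁷ m/K → total 5.291645×10⁻⁵ m/K
ΔT = g/(α₁L₁+α₂L₂) = 4.52×10⁻³ / 5.291645×10⁻⁵ = 85.42 K
T = 19.9 + 85.42 = 105.32 °C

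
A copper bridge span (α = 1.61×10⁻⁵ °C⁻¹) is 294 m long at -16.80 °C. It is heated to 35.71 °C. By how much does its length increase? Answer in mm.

ΔL = 249 mm

|ΔT| = |35.71 − (-16.80)| = 52.51 K
ΔL = αL₀ΔT = (1.61×10⁻⁵)(294)(52.51) = 2.49×10⁻¹ m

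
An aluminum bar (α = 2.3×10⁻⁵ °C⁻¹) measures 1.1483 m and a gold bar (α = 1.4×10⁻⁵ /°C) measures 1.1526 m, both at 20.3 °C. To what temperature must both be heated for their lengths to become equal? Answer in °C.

L₁(1 + α₁ΔT) = L₂(1 + α₂ΔT) ⇒ ΔT = (L₂ − L₁)/(α₁L₁ − α₂L₂)
L₂ − L₁ = 1.1526 − 1.1483 = 4.30×10⁻³ m
α₁L₁ − α₂L₂ = 2.3×10⁻⁵×1.1483 − 1.4×10⁻⁵×1.1526 = 1.02745×10⁻⁵ m/K
ΔT = 4.30×10⁻³ / 1.02745×10⁻⁵ = 418.512 K
T = 20.3 + 418.512 = 438.812 °C

T = 438.8 °C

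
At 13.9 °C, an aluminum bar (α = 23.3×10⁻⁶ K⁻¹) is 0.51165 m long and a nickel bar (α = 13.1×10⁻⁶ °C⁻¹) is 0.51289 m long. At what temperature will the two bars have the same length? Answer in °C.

Equal length when α₁L₁ΔT − α₂L₂ΔT = L₂ − L₁ = 1.24×10⁻³ m
α₁L₁ = 1.1921445×10⁻⁵, α₂L₂ = 6.718859×10⁻⁶ → Δ(αL) = 5.202586×10⁻⁶ m/K
ΔT = 1.24×10⁻³ / 5.202586×10⁻⁶ = 238.343 K, so T = 13.9 + 238.343 = 252.243 °C

T = 252.2 °C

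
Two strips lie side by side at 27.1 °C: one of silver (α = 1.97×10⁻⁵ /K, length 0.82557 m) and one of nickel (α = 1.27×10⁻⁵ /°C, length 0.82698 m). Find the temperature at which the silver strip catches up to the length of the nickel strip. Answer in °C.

Equal length when α₁L₁ΔT − α₂L₂ΔT = L₂ − L₁ = 1.41×10⁻³ m
α₁L₁ = 1.6263729×10⁻⁵, α₂L₂ = 1.0502646×10⁻⁵ → Δ(αL) = 5.761083×10⁻⁶ m/K
ΔT = 1.41×10⁻³ / 5.761083×10⁻⁶ = 244.746 K, so T = 27.1 + 244.746 = 271.846 °C

T = 271.8 °C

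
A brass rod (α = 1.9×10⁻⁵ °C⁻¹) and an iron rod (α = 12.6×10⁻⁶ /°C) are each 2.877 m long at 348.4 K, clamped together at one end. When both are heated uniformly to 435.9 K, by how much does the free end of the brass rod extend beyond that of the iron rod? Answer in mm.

ΔT = 87.5 K
brass: ΔL = 1.9×10⁻⁵ × 2.877 m × 87.5 = 4.7830×10⁻³ m = 4.7830 mm
iron: ΔL = 12.6×10⁻⁶ × 2.877 m × 87.5 = 3.1719×10⁻³ m = 3.1719 mm
difference = 4.7830 − 3.1719 = 1.6111 mm

1.61 mm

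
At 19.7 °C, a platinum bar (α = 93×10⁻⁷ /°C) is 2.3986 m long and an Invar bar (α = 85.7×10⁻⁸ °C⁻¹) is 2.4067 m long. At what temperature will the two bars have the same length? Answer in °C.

L₁(1 + α₁ΔT) = L₂(1 + α₂ΔT) ⇒ ΔT = (L₂ − L₁)/(α₁L₁ − α₂L₂)
L₂ − L₁ = 2.4067 − 2.3986 = 8.10×10⁻³ m
α₁L₁ − α₂L₂ = 93×10⁻⁷×2.3986 − 85.7×10⁻⁸×2.4067 = 2.02444381×10⁻⁵ m/K
ΔT = 8.10×10⁻³ / 2.02444381×10⁻⁵ = 400.110 K
T = 19.7 + 400.110 = 419.810 °C

T = 419.8 °C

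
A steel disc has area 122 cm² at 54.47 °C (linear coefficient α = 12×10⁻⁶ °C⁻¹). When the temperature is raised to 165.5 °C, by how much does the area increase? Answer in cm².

ΔA = 0.325 cm²

Area coefficient ≈ 2α; |ΔT| = 111.03 K
ΔA = 2αA₀ΔT = 2(12×10⁻⁶)(122)(111.03) = 0.325 cm²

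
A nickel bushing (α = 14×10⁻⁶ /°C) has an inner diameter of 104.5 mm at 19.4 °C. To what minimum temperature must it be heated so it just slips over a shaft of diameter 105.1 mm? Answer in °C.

Required Δd = 105.1 − 104.5 = 0.6 mm
Δd = αd₀ΔT ⇒ ΔT = Δd/(αd₀) = 0.6 / (14×10⁻⁶ × 104.5) = 410.12 K
T_min = 19.4 + 410.12 = 429.52 °C

T = 430 °C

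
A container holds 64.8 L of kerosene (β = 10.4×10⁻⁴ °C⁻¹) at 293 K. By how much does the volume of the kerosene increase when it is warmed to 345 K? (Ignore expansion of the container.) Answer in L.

ΔV = 3.50 L

|ΔT| = |345 − 293| = 52 K
ΔV = βV₀ΔT = (10.4×10⁻⁴)(64.8)(52) = 3.50 L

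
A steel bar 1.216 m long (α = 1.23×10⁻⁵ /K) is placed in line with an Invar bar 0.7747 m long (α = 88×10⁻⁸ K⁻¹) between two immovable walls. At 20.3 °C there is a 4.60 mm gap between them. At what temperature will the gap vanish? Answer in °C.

T = 314 °C

α₁L₁ = 1.49568×10⁻⁵ m/K, α₂L₂ = 6.81736×10⁻⁷ m/K → total 1.5638536×10⁻⁵ m/K
ΔT = g/(α₁L₁+α₂L₂) = 4.60×10⁻³ / 1.5638536×10⁻⁵ = 294.15 K
T = 20.3 + 294.15 = 314.45 °C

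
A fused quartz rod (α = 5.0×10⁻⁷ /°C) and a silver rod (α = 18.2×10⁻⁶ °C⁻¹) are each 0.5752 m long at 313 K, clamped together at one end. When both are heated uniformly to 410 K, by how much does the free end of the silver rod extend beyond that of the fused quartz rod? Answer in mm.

ΔT = 97 K
fused quartz: ΔL = 5.0×10⁻⁷ × 0.5752 m × 97 = 2.7897×10⁻⁵ m = 0.027897 mm
silver: ΔL = 18.2×10⁻⁶ × 0.5752 m × 97 = 1.0155×10⁻³ m = 1.0155 mm
difference = 1.0155 − 0.027897 = 0.987603 mm

0.988 mm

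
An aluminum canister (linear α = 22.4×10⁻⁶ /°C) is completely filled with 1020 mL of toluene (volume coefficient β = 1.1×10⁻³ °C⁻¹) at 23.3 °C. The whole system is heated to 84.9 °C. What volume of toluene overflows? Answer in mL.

64.9 mL

The canister also expands: β_container ≈ 3α = 6.72×10⁻⁵ /K
Net overflow = V₀(β_liq − 3α_cont)ΔT
β − 3α = 1.10×10⁻³ − 6.72×10⁻⁵ = 1.0328×10⁻³ /K; ΔT = 61.6 K
ΔV = 1020 × 1.0328×10⁻³ × 61.6 = 64.9 mL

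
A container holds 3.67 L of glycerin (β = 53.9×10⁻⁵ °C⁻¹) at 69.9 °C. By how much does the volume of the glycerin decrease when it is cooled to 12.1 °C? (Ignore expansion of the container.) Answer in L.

ΔV = 0.114 L

|ΔT| = |12.1 − 69.9| = 57.8 K
ΔV = βV₀ΔT = (53.9×10⁻⁵)(3.67)(57.8) = 0.114 L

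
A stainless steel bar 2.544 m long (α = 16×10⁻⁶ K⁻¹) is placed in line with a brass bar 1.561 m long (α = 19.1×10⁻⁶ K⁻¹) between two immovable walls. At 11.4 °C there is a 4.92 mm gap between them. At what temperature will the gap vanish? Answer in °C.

α₁L₁ = 4.0704×10⁻⁵ m/K, α₂L₂ = 2.98151×10⁻⁵ m/K → total 7.05191×10⁻⁵ m/K
ΔT = g/(α₁L₁+α₂L₂) = 4.92×10⁻³ / 7.05191×10⁻⁵ = 69.768 K
T = 11.4 + 69.768 = 81.168 °C

T = 81.2 °C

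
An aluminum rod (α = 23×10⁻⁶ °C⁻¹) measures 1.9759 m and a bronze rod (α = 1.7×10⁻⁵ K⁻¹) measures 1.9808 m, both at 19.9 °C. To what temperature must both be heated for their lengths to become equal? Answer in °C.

L₁(1 + α₁ΔT) = L₂(1 + α₂ΔT) ⇒ ΔT = (L₂ − L₁)/(α₁L₁ − α₂L₂)
L₂ − L₁ = 1.9808 − 1.9759 = 4.90×10⁻³ m
α₁L₁ − α₂L₂ = 23×10⁻⁶×1.9759 − 1.7×10⁻⁵×1.9808 = 1.17721×10⁻⁵ m/K
ΔT = 4.90×10⁻³ / 1.17721×10⁻⁵ = 416.238 K
T = 19.9 + 416.238 = 436.138 °C

T = 436.1 °C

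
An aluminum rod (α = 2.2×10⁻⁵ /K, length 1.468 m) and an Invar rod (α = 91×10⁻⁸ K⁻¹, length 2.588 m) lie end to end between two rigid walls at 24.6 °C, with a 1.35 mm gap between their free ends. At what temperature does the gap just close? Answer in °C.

T = 63.6 °C

Gap closes when ΔL₁ + ΔL₂ = 1.35 mm = 1.35×10⁻³ m
(α₁L₁ + α₂L₂)ΔT = g
α₁L₁ + α₂L₂ = 2.2×10⁻⁵×1.468 + 91×10⁻⁸×2.588 = 3.465108×10⁻⁵ m/K
ΔT = 1.35×10⁻³ / 3.465108×10⁻⁵ = 38.960 K
T = 24.6 + 38.960 = 63.560 °C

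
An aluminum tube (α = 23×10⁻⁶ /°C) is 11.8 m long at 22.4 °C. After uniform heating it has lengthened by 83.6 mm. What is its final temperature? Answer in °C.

T = 330 °C

ΔL = αL₀ΔT ⇒ ΔT = ΔL / (αL₀)
ΔT = 83.6×10⁻³ m / (23×10⁻⁶ × 11.8 m) = 308.03 K
T = 22.4 + 308.03 = 330.43 °C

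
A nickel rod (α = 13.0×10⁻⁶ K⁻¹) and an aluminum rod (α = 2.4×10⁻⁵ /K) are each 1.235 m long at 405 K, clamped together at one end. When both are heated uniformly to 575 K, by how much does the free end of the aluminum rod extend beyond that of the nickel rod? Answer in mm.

2.31 mm

ΔT = 170 K
nickel: ΔL = 13.0×10⁻⁶ × 1.235 m × 170 = 2.7294×10⁻³ m = 2.7294 mm
aluminum: ΔL = 2.4×10⁻⁵ × 1.235 m × 170 = 5.0388×10⁻³ m = 5.0388 mm
difference = 5.0388 − 2.7294 = 2.3094 mm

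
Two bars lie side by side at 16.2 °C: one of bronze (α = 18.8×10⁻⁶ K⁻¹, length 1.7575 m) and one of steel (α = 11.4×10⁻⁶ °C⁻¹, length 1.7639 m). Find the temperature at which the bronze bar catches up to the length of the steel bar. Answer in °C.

T = 511.1 °C

L₁(1 + α₁ΔT) = L₂(1 + α₂ΔT) ⇒ ΔT = (L₂ − L₁)/(α₁L₁ − α₂L₂)
L₂ − L₁ = 1.7639 − 1.7575 = 6.40×10⁻³ m
α₁L₁ − α₂L₂ = 18.8×10⁻⁶×1.7575 − 11.4×10⁻⁶×1.7639 = 1.293254×10⁻⁵ m/K
ΔT = 6.40×10⁻³ / 1.293254×10⁻⁵ = 494.876 K
T = 16.2 + 494.876 = 511.076 °C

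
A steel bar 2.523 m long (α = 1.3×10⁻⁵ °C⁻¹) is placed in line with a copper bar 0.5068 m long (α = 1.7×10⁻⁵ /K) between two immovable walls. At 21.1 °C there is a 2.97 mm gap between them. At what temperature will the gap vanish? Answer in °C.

T = 92.8 °C

Gap closes when ΔL₁ + ΔL₂ = 2.97 mm = 2.97×10⁻³ m
(α₁L₁ + α₂L₂)ΔT = g
α₁L₁ + α₂L₂ = 1.3×10⁻⁵×2.523 + 1.7×10⁻⁵×0.5068 = 4.14146×10⁻⁵ m/K
ΔT = 2.97×10⁻³ / 4.14146×10⁻⁵ = 71.714 K
T = 21.1 + 71.714 = 92.814 °C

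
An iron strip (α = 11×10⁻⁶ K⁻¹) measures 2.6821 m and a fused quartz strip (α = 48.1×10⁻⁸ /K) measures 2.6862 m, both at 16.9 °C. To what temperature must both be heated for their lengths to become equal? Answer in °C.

T = 162.2 °C

Equal length when α₁L₁ΔT − α₂L₂ΔT = L₂ − L₁ = 4.10×10⁻³ m
α₁L₁ = 2.95031×10⁻⁵, α₂L₂ = 1.2920622×10⁻⁶ → Δ(αL) = 2.82110378×10⁻⁵ m/K
ΔT = 4.10×10⁻³ / 2.82110378×10⁻⁵ = 145.333 K, so T = 16.9 + 145.333 = 162.233 °C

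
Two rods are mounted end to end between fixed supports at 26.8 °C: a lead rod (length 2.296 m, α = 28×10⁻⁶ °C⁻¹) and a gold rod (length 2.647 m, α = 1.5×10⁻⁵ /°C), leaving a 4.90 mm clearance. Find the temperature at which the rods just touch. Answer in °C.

T = 73.9 °C

Gap closes when ΔL₁ + ΔL₂ = 4.90 mm = 4.90×10⁻³ m
(α₁L₁ + α₂L₂)ΔT = g
α₁L₁ + α₂L₂ = 28×10⁻⁶×2.296 + 1.5×10⁻⁵×2.647 = 1.03993×10⁻⁴ m/K
ΔT = 4.90×10⁻³ / 1.03993×10⁻⁴ = 47.119 K
T = 26.8 + 47.119 = 73.919 °C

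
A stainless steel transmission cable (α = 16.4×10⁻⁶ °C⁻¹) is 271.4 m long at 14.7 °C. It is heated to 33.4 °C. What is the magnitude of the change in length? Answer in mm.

ΔL = 83.2 mm

|ΔT| = |33.4 − 14.7| = 18.7 K
ΔL = αL₀ΔT = (16.4×10⁻⁶)(271.4)(18.7) = 8.32×10⁻² m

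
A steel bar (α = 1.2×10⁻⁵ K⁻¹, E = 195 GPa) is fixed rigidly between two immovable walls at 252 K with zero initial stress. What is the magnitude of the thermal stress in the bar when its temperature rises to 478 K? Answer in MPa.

Fully constrained: the free strain ε = αΔT is blocked, so σ = Eε = EαΔT.
|ΔT| = 226 K
σ = 195×10⁹ × 1.2×10⁻⁵ × 226 = 5.29×10⁸ Pa

σ = 529 MPa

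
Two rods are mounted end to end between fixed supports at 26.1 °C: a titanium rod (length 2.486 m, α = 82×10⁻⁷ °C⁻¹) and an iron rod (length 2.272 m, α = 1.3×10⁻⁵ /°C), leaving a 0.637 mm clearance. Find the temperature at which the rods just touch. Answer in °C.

T = 38.9 °C

α₁L₁ = 2.03852×10⁻⁵ m/K, α₂L₂ = 2.9536×10⁻⁵ m/K → total 4.99212×10⁻⁵ m/K
ΔT = g/(α₁L₁+α₂L₂) = 6.37×10⁻⁴ / 4.99212×10⁻⁵ = 12.760 K
T = 26.1 + 12.760 = 38.860 °C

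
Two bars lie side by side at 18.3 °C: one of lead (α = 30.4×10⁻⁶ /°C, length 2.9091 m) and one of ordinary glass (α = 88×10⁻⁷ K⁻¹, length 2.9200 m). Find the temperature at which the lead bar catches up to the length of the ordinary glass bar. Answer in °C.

T = 192.0 °C

L₁(1 + α₁ΔT) = L₂(1 + α₂ΔT) ⇒ ΔT = (L₂ − L₁)/(α₁L₁ − α₂L₂)
L₂ − L₁ = 2.9200 − 2.9091 = 1.09×10⁻² m
α₁L₁ − α₂L₂ = 30.4×10⁻⁶×2.9091 − 88×10⁻⁷×2.9200 = 6.274064×10⁻⁵ m/K
ΔT = 1.09×10⁻² / 6.274064×10⁻⁵ = 173.731 K
T = 18.3 + 173.731 = 192.031 °C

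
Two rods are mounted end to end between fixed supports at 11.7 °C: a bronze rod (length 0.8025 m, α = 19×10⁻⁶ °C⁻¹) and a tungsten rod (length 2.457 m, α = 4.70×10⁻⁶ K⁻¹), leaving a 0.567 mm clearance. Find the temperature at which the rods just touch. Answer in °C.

T = 32.9 °C

α₁L₁ = 1.52475×10⁻⁵ m/K, α₂L₂ = 1.15479×10⁻⁵ m/K → total 2.67954×10⁻⁵ m/K
ΔT = g/(α₁L₁+α₂L₂) = 5.67×10⁻⁴ / 2.67954×10⁻⁵ = 21.160 K
T = 11.7 + 21.160 = 32.860 °C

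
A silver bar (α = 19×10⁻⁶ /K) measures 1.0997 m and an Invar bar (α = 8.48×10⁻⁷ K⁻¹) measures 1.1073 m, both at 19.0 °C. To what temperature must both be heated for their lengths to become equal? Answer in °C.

L₁(1 + α₁ΔT) = L₂(1 + α₂ΔT) ⇒ ΔT = (L₂ − L₁)/(α₁L₁ − α₂L₂)
L₂ − L₁ = 1.1073 − 1.0997 = 7.60×10⁻³ m
α₁L₁ − α₂L₂ = 19×10⁻⁶×1.0997 − 8.48×10⁻⁷×1.1073 = 1.99553096×10⁻⁵ m/K
ΔT = 7.60×10⁻³ / 1.99553096×10⁻⁵ = 380.851 K
T = 19.0 + 380.851 = 399.851 °C

T = 399.9 °C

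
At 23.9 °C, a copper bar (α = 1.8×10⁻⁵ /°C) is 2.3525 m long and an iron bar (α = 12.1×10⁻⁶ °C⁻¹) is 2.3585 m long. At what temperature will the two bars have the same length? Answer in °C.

T = 458.5 °C

Equal length when α₁L₁ΔT − α₂L₂ΔT = L₂ − L₁ = 6.00×10⁻³ m
α₁L₁ = 4.2345×10⁻⁵, α₂L₂ = 2.853785×10⁻⁵ → Δ(αL) = 1.380715×10⁻⁵ m/K
ΔT = 6.00×10⁻³ / 1.380715×10⁻⁵ = 434.557 K, so T = 23.9 + 434.557 = 458.457 °C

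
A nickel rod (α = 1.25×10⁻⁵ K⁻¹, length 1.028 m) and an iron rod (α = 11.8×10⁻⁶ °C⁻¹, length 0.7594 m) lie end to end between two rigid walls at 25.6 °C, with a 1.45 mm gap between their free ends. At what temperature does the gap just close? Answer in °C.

α₁L₁ = 1.285×10⁻⁵ m/K, α₂L₂ = 8.96092×10⁻⁶ m/K → total 2.181092×10⁻⁵ m/K
ΔT = g/(α₁L₁+α₂L₂) = 1.45×10⁻³ / 2.181092×10⁻⁵ = 66.480 K
T = 25.6 + 66.480 = 92.080 °C

T = 92.1 °C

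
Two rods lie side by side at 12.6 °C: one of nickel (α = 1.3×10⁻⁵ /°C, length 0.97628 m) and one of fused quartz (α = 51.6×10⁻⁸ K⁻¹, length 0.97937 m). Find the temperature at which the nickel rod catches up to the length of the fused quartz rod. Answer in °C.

T = 266.2 °C

L₁(1 + α₁ΔT) = L₂(1 + α₂ΔT) ⇒ ΔT = (L₂ − L₁)/(α₁L₁ − α₂L₂)
L₂ − L₁ = 0.97937 − 0.97628 = 3.09×10⁻³ m
α₁L₁ − α₂L₂ = 1.3×10⁻⁵×0.97628 − 51.6×10⁻⁸×0.97937 = 1.218628508×10⁻⁵ m/K
ΔT = 3.09×10⁻³ / 1.218628508×10⁻⁵ = 253.564 K
T = 12.6 + 253.564 = 266.164 °C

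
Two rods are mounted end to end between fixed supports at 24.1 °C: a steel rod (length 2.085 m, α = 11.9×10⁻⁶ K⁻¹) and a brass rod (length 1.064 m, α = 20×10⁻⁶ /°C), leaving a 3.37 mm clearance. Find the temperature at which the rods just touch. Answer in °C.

Gap closes when ΔL₁ + ΔL₂ = 3.37 mm = 3.37×10⁻³ m
(α₁L₁ + α₂L₂)ΔT = g
α₁L₁ + α₂L₂ = 11.9×10⁻⁶×2.085 + 20×10⁻⁶×1.064 = 4.60915×10⁻⁵ m/K
ΔT = 3.37×10⁻³ / 4.60915×10⁻⁵ = 73.115 K
T = 24.1 + 73.115 = 97.215 °C

T = 97.2 °C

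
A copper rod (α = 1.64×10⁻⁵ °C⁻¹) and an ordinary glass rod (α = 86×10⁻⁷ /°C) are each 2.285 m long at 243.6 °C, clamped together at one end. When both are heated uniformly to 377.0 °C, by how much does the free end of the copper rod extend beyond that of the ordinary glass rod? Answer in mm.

2.38 mm

ΔT = 133.4 K
copper: ΔL = 1.64×10⁻⁵ × 2.285 m × 133.4 = 4.9990×10⁻³ m = 4.9990 mm
ordinary glass: ΔL = 86×10⁻⁷ × 2.285 m × 133.4 = 2.6214×10⁻³ m = 2.6214 mm
difference = 4.9990 − 2.6214 = 2.3776 mm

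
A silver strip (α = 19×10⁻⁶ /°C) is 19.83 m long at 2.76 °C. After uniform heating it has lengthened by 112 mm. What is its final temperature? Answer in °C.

T = 300 °C

ΔL = αL₀ΔT ⇒ ΔT = ΔL / (αL₀)
ΔT = 112×10⁻³ m / (19×10⁻⁶ × 19.83 m) = 297.26 K
T = 2.76 + 297.26 = 300.02 °C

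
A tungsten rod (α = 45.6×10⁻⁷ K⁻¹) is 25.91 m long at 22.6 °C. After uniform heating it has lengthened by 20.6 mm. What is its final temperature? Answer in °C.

ΔL = αL₀ΔT ⇒ ΔT = ΔL / (αL₀)
ΔT = 20.6×10⁻³ m / (45.6×10⁻⁷ × 25.91 m) = 174.36 K
T = 22.6 + 174.36 = 196.96 °C

T = 197 °C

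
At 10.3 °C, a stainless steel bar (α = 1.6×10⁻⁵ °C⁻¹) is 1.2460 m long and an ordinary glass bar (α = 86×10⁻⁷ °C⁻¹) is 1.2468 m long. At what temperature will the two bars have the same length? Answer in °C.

L₁(1 + α₁ΔT) = L₂(1 + α₂ΔT) ⇒ ΔT = (L₂ − L₁)/(α₁L₁ − α₂L₂)
L₂ − L₁ = 1.2468 − 1.2460 = 8.00×10⁻⁴ m
α₁L₁ − α₂L₂ = 1.6×10⁻⁵×1.2460 − 86×10⁻⁷×1.2468 = 9.21352×10⁻⁶ m/K
ΔT = 8.00×10⁻⁴ / 9.21352×10⁻⁶ = 86.8289 K
T = 10.3 + 86.8289 = 97.1289 °C

T = 97.13 °C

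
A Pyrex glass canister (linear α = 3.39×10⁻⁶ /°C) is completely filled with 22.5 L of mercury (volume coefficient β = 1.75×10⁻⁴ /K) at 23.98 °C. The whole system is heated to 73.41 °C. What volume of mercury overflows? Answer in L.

0.183 L

The canister also expands: β_container ≈ 3α = 1.017×10⁻⁵ /K
Net overflow = V₀(β_liq − 3α_cont)ΔT
β − 3α = 1.75×10⁻⁴ − 1.017×10⁻⁵ = 1.6483×10⁻⁴ /K; ΔT = 49.43 K
ΔV = 22.5 × 1.6483×10⁻⁴ × 49.43 = 0.183 L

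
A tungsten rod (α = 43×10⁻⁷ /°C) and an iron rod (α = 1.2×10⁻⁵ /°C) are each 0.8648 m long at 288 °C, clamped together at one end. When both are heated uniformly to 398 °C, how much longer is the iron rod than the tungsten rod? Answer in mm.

0.732 mm

ΔT = 110 K
tungsten: ΔL = 43×10⁻⁷ × 0.8648 m × 110 = 4.0905×10⁻⁴ m = 0.40905 mm
iron: ΔL = 1.2×10⁻⁵ × 0.8648 m × 110 = 1.1415×10⁻³ m = 1.1415 mm
difference = 1.1415 − 0.40905 = 0.73245 mm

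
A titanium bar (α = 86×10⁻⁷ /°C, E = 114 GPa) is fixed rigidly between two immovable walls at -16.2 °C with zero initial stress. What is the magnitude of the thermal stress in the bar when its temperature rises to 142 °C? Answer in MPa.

σ = 155 MPa

Fully constrained: the free strain ε = αΔT is blocked, so σ = Eε = EαΔT.
|ΔT| = 158.2 K
σ = 114×10⁹ × 86×10⁻⁷ × 158.2 = 1.55×10⁸ Pa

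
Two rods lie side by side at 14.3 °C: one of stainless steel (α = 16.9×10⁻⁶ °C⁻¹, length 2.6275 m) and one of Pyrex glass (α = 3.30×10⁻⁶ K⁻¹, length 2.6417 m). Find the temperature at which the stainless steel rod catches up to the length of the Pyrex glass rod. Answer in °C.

Equal length when α₁L₁ΔT − α₂L₂ΔT = L₂ − L₁ = 1.42×10⁻² m
α₁L₁ = 4.440475×10⁻⁵, α₂L₂ = 8.71761×10⁻⁶ → Δ(αL) = 3.568714×10⁻⁵ m/K
ΔT = 1.42×10⁻² / 3.568714×10⁻⁵ = 397.902 K, so T = 14.3 + 397.902 = 412.202 °C

T = 412.2 °C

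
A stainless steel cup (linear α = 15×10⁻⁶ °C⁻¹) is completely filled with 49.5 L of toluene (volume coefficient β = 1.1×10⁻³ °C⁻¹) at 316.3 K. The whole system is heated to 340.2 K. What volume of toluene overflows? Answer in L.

1.25 L

The cup also expands: β_container ≈ 3α = 4.5×10⁻⁵ /K
Net overflow = V₀(β_liq − 3α_cont)ΔT
β − 3α = 1.10×10⁻³ − 4.5×10⁻⁵ = 1.055×10⁻³ /K; ΔT = 23.9 K
ΔV = 49.5 × 1.055×10⁻³ × 23.9 = 1.25 L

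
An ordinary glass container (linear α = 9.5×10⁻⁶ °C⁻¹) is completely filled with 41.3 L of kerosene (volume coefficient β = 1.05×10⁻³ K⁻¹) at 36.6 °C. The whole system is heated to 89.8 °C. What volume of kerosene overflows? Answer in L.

The container also expands: β_container ≈ 3α = 2.85×10⁻⁵ /K
Net overflow = V₀(β_liq − 3α_cont)ΔT
β − 3α = 1.05×10⁻³ − 2.85×10⁻⁵ = 1.0215×10⁻³ /K; ΔT = 53.2 K
ΔV = 41.3 × 1.0215×10⁻³ × 53.2 = 2.24 L

2.24 L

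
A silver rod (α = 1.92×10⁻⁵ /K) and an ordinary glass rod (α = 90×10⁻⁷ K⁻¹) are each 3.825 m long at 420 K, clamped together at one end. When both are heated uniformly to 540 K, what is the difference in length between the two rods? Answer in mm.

4.68 mm

ΔT = 120 K
silver: ΔL = 1.92×10⁻⁵ × 3.825 m × 120 = 8.8128×10⁻³ m = 8.8128 mm
ordinary glass: ΔL = 90×10⁻⁷ × 3.825 m × 120 = 4.1310×10⁻³ m = 4.1310 mm
difference = 8.8128 − 4.1310 = 4.6818 mm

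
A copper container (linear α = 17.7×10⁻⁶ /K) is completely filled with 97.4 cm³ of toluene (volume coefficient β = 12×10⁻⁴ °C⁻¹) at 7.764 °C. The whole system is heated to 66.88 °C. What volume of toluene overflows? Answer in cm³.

The container also expands: β_container ≈ 3α = 5.31×10⁻⁵ /K
Net overflow = V₀(β_liq − 3α_cont)ΔT
β − 3α = 1.20×10⁻³ − 5.31×10⁻⁵ = 1.1469×10⁻³ /K; ΔT = 59.116 K
ΔV = 97.4 × 1.1469×10⁻³ × 59.116 = 6.60 cm³

6.60 cm³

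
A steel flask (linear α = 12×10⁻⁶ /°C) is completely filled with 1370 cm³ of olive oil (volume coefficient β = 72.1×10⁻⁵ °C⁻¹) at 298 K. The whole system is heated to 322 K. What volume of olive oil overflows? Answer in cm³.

22.5 cm³

The flask also expands: β_container ≈ 3α = 3.6×10⁻⁵ /K
Net overflow = V₀(β_liq − 3α_cont)ΔT
β − 3α = 7.21×10⁻⁴ − 3.6×10⁻⁵ = 6.85×10⁻⁴ /K; ΔT = 24 K
ΔV = 1370 × 6.85×10⁻⁴ × 24 = 22.5 cm³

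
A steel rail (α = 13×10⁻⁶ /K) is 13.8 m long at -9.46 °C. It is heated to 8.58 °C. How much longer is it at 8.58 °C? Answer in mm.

|ΔT| = |8.58 − (-9.46)| = 18.04 K
ΔL = αL₀ΔT = (13×10⁻⁶)(13.8)(18.04) = 3.24×10⁻³ m

ΔL = 3.24 mm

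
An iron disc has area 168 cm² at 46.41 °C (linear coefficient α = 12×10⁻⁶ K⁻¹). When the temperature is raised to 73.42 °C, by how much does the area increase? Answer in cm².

ΔA = 0.109 cm²

Area coefficient ≈ 2α; |ΔT| = 27.01 K
ΔA = 2αA₀ΔT = 2(12×10⁻⁶)(168)(27.01) = 0.109 cm²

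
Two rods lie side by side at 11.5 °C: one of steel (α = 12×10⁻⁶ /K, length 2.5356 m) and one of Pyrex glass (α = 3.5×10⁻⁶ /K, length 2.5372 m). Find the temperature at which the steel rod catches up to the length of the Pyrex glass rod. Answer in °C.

Equal length when α₁L₁ΔT − α₂L₂ΔT = L₂ − L₁ = 1.60×10⁻³ m
α₁L₁ = 3.04272×10⁻⁵, α₂L₂ = 8.8802×10⁻⁶ → Δ(αL) = 2.1547×10⁻⁵ m/K
ΔT = 1.60×10⁻³ / 2.1547×10⁻⁵ = 74.2563 K, so T = 11.5 + 74.2563 = 85.7563 °C

T = 85.76 °C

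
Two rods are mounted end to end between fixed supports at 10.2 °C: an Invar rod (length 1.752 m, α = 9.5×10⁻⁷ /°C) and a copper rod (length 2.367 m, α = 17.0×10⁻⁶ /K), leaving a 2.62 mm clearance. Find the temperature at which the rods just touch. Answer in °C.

α₁L₁ = 1.6644×10⁻⁶ m/K, α₂L₂ = 4.0239×10⁻⁵ m/K → total 4.19034×10⁻⁵ m/K
ΔT = g/(α₁L₁+α₂L₂) = 2.62×10⁻³ / 4.19034×10⁻⁵ = 62.525 K
T = 10.2 + 62.525 = 72.725 °C

T = 72.7 °C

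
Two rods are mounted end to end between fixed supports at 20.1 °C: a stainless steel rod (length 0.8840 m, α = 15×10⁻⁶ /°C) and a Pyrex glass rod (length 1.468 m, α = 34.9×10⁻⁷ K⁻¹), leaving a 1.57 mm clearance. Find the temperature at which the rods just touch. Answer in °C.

T = 106 °C

α₁L₁ = 1.326×10⁻⁵ m/K, α₂L₂ = 5.12332×10⁻⁶ m/K → total 1.838332×10⁻⁵ m/K
ΔT = g/(α₁L₁+α₂L₂) = 1.57×10⁻³ / 1.838332×10⁻⁵ = 85.40 K
T = 20.1 + 85.40 = 105.50 °C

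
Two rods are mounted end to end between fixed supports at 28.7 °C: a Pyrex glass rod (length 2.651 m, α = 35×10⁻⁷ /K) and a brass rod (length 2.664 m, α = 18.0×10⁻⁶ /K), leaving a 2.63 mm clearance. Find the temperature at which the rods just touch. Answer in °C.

T = 74.7 °C

Gap closes when ΔL₁ + ΔL₂ = 2.63 mm = 2.63×10⁻³ m
(α₁L₁ + α₂L₂)ΔT = g
α₁L₁ + α₂L₂ = 35×10⁻⁷×2.651 + 18.0×10⁻⁶×2.664 = 5.72305×10⁻⁵ m/K
ΔT = 2.63×10⁻³ / 5.72305×10⁻⁵ = 45.955 K
T = 28.7 + 45.955 = 74.655 °C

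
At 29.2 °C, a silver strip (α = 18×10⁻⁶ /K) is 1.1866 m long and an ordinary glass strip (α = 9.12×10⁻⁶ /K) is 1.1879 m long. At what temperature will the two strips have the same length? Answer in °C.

T = 152.7 °C

Equal length when α₁L₁ΔT − α₂L₂ΔT = L₂ − L₁ = 1.30×10⁻³ m
α₁L₁ = 2.13588×10⁻⁵, α₂L₂ = 1.0833648×10⁻⁵ → Δ(αL) = 1.0525152×10⁻⁵ m/K
ΔT = 1.30×10⁻³ / 1.0525152×10⁻⁵ = 123.514 K, so T = 29.2 + 123.514 = 152.714 °C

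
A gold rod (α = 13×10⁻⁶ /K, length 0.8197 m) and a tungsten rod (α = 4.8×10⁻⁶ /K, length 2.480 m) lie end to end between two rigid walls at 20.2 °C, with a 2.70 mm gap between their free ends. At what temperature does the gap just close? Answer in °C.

α₁L₁ = 1.06561×10⁻⁵ m/K, α₂L₂ = 1.1904×10⁻⁵ m/K → total 2.25601×10⁻⁵ m/K
ΔT = g/(α₁L₁+α₂L₂) = 2.70×10⁻³ / 2.25601×10⁻⁵ = 119.68 K
T = 20.2 + 119.68 = 139.88 °C

T = 140 °C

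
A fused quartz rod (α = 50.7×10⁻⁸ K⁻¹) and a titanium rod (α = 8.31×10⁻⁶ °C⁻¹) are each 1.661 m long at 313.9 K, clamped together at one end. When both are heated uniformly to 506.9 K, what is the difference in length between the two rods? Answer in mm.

ΔT = 193.0 K
fused quartz: ΔL = 50.7×10⁻⁸ × 1.661 m × 193.0 = 1.6253×10⁻⁴ m = 0.16253 mm
titanium: ΔL = 8.31×10⁻⁶ × 1.661 m × 193.0 = 2.6640×10⁻³ m = 2.6640 mm
difference = 2.6640 − 0.16253 = 2.50147 mm

2.50 mm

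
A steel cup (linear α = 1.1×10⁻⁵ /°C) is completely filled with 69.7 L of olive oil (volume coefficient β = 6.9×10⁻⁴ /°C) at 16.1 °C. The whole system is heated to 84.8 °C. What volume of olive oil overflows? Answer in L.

The cup also expands: β_container ≈ 3α = 3.3×10⁻⁵ /K
Net overflow = V₀(β_liq − 3α_cont)ΔT
β − 3α = 6.90×10⁻⁴ − 3.3×10⁻⁵ = 6.57×10⁻⁴ /K; ΔT = 68.7 K
ΔV = 69.7 × 6.57×10⁻⁴ × 68.7 = 3.15 L

3.15 L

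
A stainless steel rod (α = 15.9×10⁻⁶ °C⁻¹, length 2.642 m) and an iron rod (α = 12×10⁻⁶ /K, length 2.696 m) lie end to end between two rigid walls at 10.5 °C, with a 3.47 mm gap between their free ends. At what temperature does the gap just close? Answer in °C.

Gap closes when ΔL₁ + ΔL₂ = 3.47 mm = 3.47×10⁻³ m
(α₁L₁ + α₂L₂)ΔT = g
α₁L₁ + α₂L₂ = 15.9×10⁻⁶×2.642 + 12×10⁻⁶×2.696 = 7.43598×10⁻⁵ m/K
ΔT = 3.47×10⁻³ / 7.43598×10⁻⁵ = 46.665 K
T = 10.5 + 46.665 = 57.165 °C

T = 57.2 °C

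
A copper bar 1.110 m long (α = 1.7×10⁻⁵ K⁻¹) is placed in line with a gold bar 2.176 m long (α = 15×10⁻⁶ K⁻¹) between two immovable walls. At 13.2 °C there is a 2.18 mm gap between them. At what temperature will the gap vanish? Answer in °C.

T = 55.5 °C

α₁L₁ = 1.887×10⁻⁵ m/K, α₂L₂ = 3.264×10⁻⁵ m/K → total 5.151×10⁻⁵ m/K
ΔT = g/(α₁L₁+α₂L₂) = 2.18×10⁻³ / 5.151×10⁻⁵ = 42.322 K
T = 13.2 + 42.322 = 55.522 °C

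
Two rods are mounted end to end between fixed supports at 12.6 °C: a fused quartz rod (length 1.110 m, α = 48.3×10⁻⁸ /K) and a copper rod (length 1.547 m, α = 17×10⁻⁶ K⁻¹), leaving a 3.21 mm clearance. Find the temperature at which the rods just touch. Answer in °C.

T = 132 °C

α₁L₁ = 5.3613×10⁻⁷ m/K, α₂L₂ = 2.6299×10⁻⁵ m/K → total 2.683513×10⁻⁵ m/K
ΔT = g/(α₁L₁+α₂L₂) = 3.21×10⁻³ / 2.683513×10⁻⁵ = 119.62 K
T = 12.6 + 119.62 = 132.22 °C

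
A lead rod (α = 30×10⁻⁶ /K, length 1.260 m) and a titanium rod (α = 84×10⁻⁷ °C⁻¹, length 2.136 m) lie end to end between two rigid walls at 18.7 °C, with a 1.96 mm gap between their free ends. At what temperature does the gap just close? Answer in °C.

Gap closes when ΔL₁ + ΔL₂ = 1.96 mm = 1.96×10⁻³ m
(α₁L₁ + α₂L₂)ΔT = g
α₁L₁ + α₂L₂ = 30×10⁻⁶×1.260 + 84×10⁻⁷×2.136 = 5.57424×10⁻⁵ m/K
ΔT = 1.96×10⁻³ / 5.57424×10⁻⁵ = 35.162 K
T = 18.7 + 35.162 = 53.862 °C

T = 53.9 °C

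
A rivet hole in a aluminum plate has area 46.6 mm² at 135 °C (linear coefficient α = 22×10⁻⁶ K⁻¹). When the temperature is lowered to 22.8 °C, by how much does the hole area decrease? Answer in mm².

ΔA = 0.230 mm²

Area coefficient ≈ 2α; |ΔT| = 112.2 K
ΔA = 2αA₀ΔT = 2(22×10⁻⁶)(46.6)(112.2) = 0.230 mm²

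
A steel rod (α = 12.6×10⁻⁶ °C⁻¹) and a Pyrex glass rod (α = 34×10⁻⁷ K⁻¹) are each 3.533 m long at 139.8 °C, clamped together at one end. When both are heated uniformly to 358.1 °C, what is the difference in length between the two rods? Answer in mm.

7.10 mm

ΔT = 218.3 K
steel: ΔL = 12.6×10⁻⁶ × 3.533 m × 218.3 = 9.7178×10⁻³ m = 9.7178 mm
Pyrex glass: ΔL = 34×10⁻⁷ × 3.533 m × 218.3 = 2.6223×10⁻³ m = 2.6223 mm
difference = 9.7178 − 2.6223 = 7.0955 mm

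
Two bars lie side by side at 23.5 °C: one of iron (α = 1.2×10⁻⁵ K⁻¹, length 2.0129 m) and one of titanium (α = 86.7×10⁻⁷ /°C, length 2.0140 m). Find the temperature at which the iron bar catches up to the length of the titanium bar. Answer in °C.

L₁(1 + α₁ΔT) = L₂(1 + α₂ΔT) ⇒ ΔT = (L₂ − L₁)/(α₁L₁ − α₂L₂)
L₂ − L₁ = 2.0140 − 2.0129 = 1.10×10⁻³ m
α₁L₁ − α₂L₂ = 1.2×10⁻⁵×2.0129 − 86.7×10⁻⁷×2.0140 = 6.69342×10⁻⁶ m/K
ΔT = 1.10×10⁻³ / 6.69342×10⁻⁶ = 164.341 K
T = 23.5 + 164.341 = 187.841 °C

T = 187.8 °C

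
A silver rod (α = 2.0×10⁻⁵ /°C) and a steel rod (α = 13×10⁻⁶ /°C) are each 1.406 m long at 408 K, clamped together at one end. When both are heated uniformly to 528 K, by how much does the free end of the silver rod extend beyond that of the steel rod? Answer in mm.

1.18 mm

ΔT = 120 K
silver: ΔL = 2.0×10⁻⁵ × 1.406 m × 120 = 3.3744×10⁻³ m = 3.3744 mm
steel: ΔL = 13×10⁻⁶ × 1.406 m × 120 = 2.1934×10⁻³ m = 2.1934 mm
difference = 3.3744 − 2.1934 = 1.1810 mm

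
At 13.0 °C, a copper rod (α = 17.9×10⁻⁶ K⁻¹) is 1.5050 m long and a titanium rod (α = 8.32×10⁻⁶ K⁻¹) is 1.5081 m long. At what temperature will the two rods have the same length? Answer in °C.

L₁(1 + α₁ΔT) = L₂(1 + α₂ΔT) ⇒ ΔT = (L₂ − L₁)/(α₁L₁ − α₂L₂)
L₂ − L₁ = 1.5081 − 1.5050 = 3.10×10⁻³ m
α₁L₁ − α₂L₂ = 17.9×10⁻⁶×1.5050 − 8.32×10⁻⁶×1.5081 = 1.4392108×10⁻⁵ m/K
ΔT = 3.10×10⁻³ / 1.4392108×10⁻⁵ = 215.396 K
T = 13.0 + 215.396 = 228.396 °C

T = 228.4 °C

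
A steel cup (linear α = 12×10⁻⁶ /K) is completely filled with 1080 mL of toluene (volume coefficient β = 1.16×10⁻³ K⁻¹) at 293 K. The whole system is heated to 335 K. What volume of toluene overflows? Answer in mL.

The cup also expands: β_container ≈ 3α = 3.6×10⁻⁵ /K
Net overflow = V₀(β_liq − 3α_cont)ΔT
β − 3α = 1.16×10⁻³ − 3.6×10⁻⁵ = 1.124×10⁻³ /K; ΔT = 42 K
ΔV = 1080 × 1.124×10⁻³ × 42 = 51.0 mL

51.0 mL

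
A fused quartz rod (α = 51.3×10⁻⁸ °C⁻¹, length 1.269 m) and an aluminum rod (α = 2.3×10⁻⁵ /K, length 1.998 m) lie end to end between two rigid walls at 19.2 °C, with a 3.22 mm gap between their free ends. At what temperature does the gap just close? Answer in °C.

T = 88.3 °C

Gap closes when ΔL₁ + ΔL₂ = 3.22 mm = 3.22×10⁻³ m
(α₁L₁ + α₂L₂)ΔT = g
α₁L₁ + α₂L₂ = 51.3×10⁻⁸×1.269 + 2.3×10⁻⁵×1.998 = 4.6604997×10⁻⁵ m/K
ΔT = 3.22×10⁻³ / 4.6604997×10⁻⁵ = 69.091 K
T = 19.2 + 69.091 = 88.291 °C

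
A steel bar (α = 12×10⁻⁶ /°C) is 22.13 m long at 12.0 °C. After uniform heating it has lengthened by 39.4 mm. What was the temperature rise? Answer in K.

ΔL = αL₀ΔT ⇒ ΔT = ΔL / (αL₀)
ΔT = 39.4×10⁻³ m / (12×10⁻⁶ × 22.13 m) = 148.37 K

ΔT = 148 K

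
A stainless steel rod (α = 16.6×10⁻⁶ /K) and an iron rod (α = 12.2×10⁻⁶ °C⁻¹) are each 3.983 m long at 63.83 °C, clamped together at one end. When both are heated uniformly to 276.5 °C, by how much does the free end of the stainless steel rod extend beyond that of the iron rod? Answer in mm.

ΔT = 212.67 K
stainless steel: ΔL = 16.6×10⁻⁶ × 3.983 m × 212.67 = 1.4061×10⁻² m = 14.061 mm
iron: ΔL = 12.2×10⁻⁶ × 3.983 m × 212.67 = 1.0334×10⁻² m = 10.334 mm
difference = 14.061 − 10.334 = 3.727 mm

3.73 mm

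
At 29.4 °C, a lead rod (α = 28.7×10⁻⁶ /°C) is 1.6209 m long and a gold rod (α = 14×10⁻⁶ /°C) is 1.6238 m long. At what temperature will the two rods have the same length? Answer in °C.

L₁(1 + α₁ΔT) = L₂(1 + α₂ΔT) ⇒ ΔT = (L₂ − L₁)/(α₁L₁ − α₂L₂)
L₂ − L₁ = 1.6238 − 1.6209 = 2.90×10⁻³ m
α₁L₁ − α₂L₂ = 28.7×10⁻⁶×1.6209 − 14×10⁻⁶×1.6238 = 2.378663×10⁻⁵ m/K
ΔT = 2.90×10⁻³ / 2.378663×10⁻⁵ = 121.917 K
T = 29.4 + 121.917 = 151.317 °C

T = 151.3 °C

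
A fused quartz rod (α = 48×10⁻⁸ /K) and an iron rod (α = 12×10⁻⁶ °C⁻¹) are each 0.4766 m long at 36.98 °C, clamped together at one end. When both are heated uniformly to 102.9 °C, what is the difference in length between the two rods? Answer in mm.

ΔT = 65.92 K
fused quartz: ΔL = 48×10⁻⁸ × 0.4766 m × 65.92 = 1.5080×10⁻⁵ m = 0.015080 mm
iron: ΔL = 12×10⁻⁶ × 0.4766 m × 65.92 = 3.7701×10⁻⁴ m = 0.37701 mm
difference = 0.37701 − 0.015080 = 0.36193 mm

0.362 mm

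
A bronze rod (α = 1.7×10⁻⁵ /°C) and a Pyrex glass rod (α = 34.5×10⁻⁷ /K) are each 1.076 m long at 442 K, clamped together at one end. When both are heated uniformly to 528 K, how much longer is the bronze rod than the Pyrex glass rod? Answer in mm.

ΔT = 86 K
bronze: ΔL = 1.7×10⁻⁵ × 1.076 m × 86 = 1.5731×10⁻³ m = 1.5731 mm
Pyrex glass: ΔL = 34.5×10⁻⁷ × 1.076 m × 86 = 3.1925×10⁻⁴ m = 0.31925 mm
difference = 1.5731 − 0.31925 = 1.25385 mm

1.25 mm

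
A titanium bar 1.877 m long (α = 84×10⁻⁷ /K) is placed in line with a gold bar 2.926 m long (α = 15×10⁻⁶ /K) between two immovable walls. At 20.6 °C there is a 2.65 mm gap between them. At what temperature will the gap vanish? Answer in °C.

T = 65.0 °C

α₁L₁ = 1.57668×10⁻⁵ m/K, α₂L₂ = 4.389×10⁻⁵ m/K → total 5.96568×10⁻⁵ m/K
ΔT = g/(α₁L₁+α₂L₂) = 2.65×10⁻³ / 5.96568×10⁻⁵ = 44.421 K
T = 20.6 + 44.421 = 65.021 °C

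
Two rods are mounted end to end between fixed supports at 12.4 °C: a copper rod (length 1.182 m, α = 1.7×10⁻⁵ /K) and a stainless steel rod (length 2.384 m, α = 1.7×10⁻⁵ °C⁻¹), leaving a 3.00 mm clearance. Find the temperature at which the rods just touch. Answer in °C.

α₁L₁ = 2.0094×10⁻⁵ m/K, α₂L₂ = 4.0528×10⁻⁵ m/K → total 6.0622×10⁻⁵ m/K
ΔT = g/(α₁L₁+α₂L₂) = 3.00×10⁻³ / 6.0622×10⁻⁵ = 49.487 K
T = 12.4 + 49.487 = 61.887 °C

T = 61.9 °C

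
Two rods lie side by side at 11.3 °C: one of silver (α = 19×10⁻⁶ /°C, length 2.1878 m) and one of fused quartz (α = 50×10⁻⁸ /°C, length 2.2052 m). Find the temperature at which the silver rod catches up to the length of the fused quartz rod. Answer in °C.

T = 441.3 °C

Equal length when α₁L₁ΔT − α₂L₂ΔT = L₂ − L₁ = 1.74×10⁻² m
α₁L₁ = 4.15682×10⁻⁵, α₂L₂ = 1.1026×10⁻⁶ → Δ(αL) = 4.04656×10⁻⁵ m/K
ΔT = 1.74×10⁻² / 4.04656×10⁻⁵ = 429.995 K, so T = 11.3 + 429.995 = 441.295 °C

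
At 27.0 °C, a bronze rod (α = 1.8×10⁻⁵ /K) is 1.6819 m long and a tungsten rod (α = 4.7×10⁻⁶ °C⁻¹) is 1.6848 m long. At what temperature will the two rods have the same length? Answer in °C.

L₁(1 + α₁ΔT) = L₂(1 + α₂ΔT) ⇒ ΔT = (L₂ − L₁)/(α₁L₁ − α₂L₂)
L₂ − L₁ = 1.6848 − 1.6819 = 2.90×10⁻³ m
α₁L₁ − α₂L₂ = 1.8×10⁻⁵×1.6819 − 4.7×10⁻⁶×1.6848 = 2.235564×10⁻⁵ m/K
ΔT = 2.90×10⁻³ / 2.235564×10⁻⁵ = 129.721 K
T = 27.0 + 129.721 = 156.721 °C

T = 156.7 °C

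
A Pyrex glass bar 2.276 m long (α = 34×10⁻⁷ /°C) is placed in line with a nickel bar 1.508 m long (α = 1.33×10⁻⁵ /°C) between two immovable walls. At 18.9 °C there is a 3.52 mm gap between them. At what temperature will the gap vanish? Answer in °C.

T = 146 °C

Gap closes when ΔL₁ + ΔL₂ = 3.52 mm = 3.52×10⁻³ m
(α₁L₁ + α₂L₂)ΔT = g
α₁L₁ + α₂L₂ = 34×10⁻⁷×2.276 + 1.33×10⁻⁵×1.508 = 2.77948×10⁻⁵ m/K
ΔT = 3.52×10⁻³ / 2.77948×10⁻⁵ = 126.64 K
T = 18.9 + 126.64 = 145.54 °C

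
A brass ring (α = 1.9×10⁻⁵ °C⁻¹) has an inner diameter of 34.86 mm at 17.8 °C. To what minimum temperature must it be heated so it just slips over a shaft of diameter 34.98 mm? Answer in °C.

T = 199 °C

Required Δd = 34.98 − 34.86 = 0.12 mm
Δd = αd₀ΔT ⇒ ΔT = Δd/(αd₀) = 0.12 / (1.9×10⁻⁵ × 34.86) = 181.18 K
T_min = 17.8 + 181.18 = 198.98 °C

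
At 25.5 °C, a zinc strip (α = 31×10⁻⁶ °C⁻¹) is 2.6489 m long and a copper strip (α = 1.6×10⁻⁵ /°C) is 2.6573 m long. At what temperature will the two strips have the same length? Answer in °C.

T = 237.6 °C

L₁(1 + α₁ΔT) = L₂(1 + α₂ΔT) ⇒ ΔT = (L₂ − L₁)/(α₁L₁ − α₂L₂)
L₂ − L₁ = 2.6573 − 2.6489 = 8.40×10⁻³ m
α₁L₁ − α₂L₂ = 31×10⁻⁶×2.6489 − 1.6×10⁻⁵×2.6573 = 3.95991×10⁻⁵ m/K
ΔT = 8.40×10⁻³ / 3.95991×10⁻⁵ = 212.126 K
T = 25.5 + 212.126 = 237.626 °C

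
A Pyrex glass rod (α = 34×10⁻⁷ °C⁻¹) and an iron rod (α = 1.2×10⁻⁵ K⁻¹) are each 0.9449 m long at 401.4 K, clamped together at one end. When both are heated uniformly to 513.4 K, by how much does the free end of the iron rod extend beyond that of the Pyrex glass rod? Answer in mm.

0.910 mm

ΔT = 112.0 K
Pyrex glass: ΔL = 34×10⁻⁷ × 0.9449 m × 112.0 = 3.5982×10⁻⁴ m = 0.35982 mm
iron: ΔL = 1.2×10⁻⁵ × 0.9449 m × 112.0 = 1.2699×10⁻³ m = 1.2699 mm
difference = 1.2699 − 0.35982 = 0.91008 mm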